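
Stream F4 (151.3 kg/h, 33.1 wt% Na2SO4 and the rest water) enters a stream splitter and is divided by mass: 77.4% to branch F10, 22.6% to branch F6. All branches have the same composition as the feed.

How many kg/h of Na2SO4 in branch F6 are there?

Branch F6 total = 0.226×151.3 = 34.194 kg/h.
Na2SO4 in F6 = 0.331×34.194 = 11.318 kg/h.

11.32 kg/h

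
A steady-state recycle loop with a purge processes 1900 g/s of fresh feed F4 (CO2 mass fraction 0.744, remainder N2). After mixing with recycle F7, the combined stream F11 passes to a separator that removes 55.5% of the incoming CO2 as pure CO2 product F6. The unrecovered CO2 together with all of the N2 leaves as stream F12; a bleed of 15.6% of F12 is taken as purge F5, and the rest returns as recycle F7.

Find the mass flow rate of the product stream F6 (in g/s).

1256 g/s

CO2 in F11: m_A = 1900×0.744 + (1−0.156)·(1−0.555)·m_A, so m_A = 1413.6/0.6244 = 2263.9 g/s.
Product F6 = 0.555×2263.9 = 1256.4 g/s.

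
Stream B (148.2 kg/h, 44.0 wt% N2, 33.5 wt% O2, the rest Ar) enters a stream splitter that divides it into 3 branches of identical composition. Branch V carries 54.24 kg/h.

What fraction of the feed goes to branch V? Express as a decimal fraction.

Fraction to V = 54.24/148.2 = 0.3660.

0.366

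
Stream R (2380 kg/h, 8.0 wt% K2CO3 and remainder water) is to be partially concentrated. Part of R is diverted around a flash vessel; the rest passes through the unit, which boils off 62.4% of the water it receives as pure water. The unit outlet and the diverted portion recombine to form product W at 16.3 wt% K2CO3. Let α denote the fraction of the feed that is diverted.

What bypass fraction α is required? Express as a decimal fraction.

All 2380×0.080 = 190.4 kg/h of K2CO3 reaches W, so W = 190.4/0.163 = 1168.1 kg/h and vapour = 1211.9 kg/h.
The evaporator receives (1−α)·2380 of feed at 0.920 water and removes 0.624 of that water:
0.624×0.920×(1−α)×2380 = 1211.9
(1−α) = 1211.9/1366.3 = 0.8870;  α = 0.1130.

0.113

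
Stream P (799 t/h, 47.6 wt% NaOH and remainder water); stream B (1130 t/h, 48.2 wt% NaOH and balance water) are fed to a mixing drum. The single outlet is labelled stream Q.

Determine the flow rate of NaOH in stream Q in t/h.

925 t/h

NaOH out = NaOH in = 799×0.476 + 1130×0.482 = 924.98 t/h.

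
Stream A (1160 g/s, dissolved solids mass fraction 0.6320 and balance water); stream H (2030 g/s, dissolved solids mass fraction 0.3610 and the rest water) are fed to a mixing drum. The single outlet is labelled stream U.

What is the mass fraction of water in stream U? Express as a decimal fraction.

0.5405

Total flow out = 1160 + 2030 = 3190 g/s.
water in = 1160×0.368 + 2030×0.639 = 1724.1 g/s.
water mass fraction in U = 1724.1/3190 = 0.5405.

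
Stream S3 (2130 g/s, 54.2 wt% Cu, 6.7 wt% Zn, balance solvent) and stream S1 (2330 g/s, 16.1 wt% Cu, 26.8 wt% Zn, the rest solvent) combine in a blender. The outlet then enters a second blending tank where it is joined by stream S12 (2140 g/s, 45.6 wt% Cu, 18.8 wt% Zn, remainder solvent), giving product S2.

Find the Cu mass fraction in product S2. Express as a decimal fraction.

Overall, product flow = 6600 g/s.
Cu in = 2130×0.542 + 2330×0.161 + 2140×0.456 = 2505.4 g/s.
Cu fraction in S2 = 0.380.

0.380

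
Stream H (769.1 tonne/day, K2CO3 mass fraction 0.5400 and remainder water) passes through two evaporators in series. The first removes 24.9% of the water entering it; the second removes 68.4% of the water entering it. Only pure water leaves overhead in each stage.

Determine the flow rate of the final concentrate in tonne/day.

499.3 tonne/day

water in feed = 769.1×0.460 = 353.79 tonne/day.
After stage 1: water left = (1−0.249)×353.79 = 265.69; stream total = 681.01 tonne/day.
After stage 2: water left = (1−0.684)×265.69 = 83.959; final concentrate = 499.27 tonne/day.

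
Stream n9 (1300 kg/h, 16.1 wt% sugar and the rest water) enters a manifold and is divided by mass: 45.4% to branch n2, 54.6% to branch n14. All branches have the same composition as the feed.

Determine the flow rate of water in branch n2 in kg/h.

495.2 kg/h

Branch n2 total = 0.454×1300 = 590.2 kg/h.
water in n2 = 0.839×590.2 = 495.18 kg/h.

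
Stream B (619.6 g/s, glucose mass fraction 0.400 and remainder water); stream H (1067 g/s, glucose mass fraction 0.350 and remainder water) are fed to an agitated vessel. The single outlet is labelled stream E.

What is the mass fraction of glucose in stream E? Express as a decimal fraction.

Total flow out = 619.6 + 1067 = 1686.6 g/s.
glucose in = 619.6×0.400 + 1067×0.350 = 621.29 g/s.
glucose mass fraction in E = 621.29/1686.6 = 0.368.

0.368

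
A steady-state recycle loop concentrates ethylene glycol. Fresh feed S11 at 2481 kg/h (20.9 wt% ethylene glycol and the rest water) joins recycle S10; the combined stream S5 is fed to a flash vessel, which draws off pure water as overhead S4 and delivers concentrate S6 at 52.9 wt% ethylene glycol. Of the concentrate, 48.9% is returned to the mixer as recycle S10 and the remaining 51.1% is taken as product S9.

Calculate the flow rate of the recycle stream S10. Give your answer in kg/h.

Overall ethylene glycol balance (none leaves overhead): ethylene glycol in fresh feed = ethylene glycol in product, i.e. 2481×0.209 = (1−0.489)·S6·0.529.
S6 = 518.53/(0.529×0.511) = 1918.2 kg/h.
Recycle S10 = 0.489×1918.2 = 938.01 kg/h.

938 kg/h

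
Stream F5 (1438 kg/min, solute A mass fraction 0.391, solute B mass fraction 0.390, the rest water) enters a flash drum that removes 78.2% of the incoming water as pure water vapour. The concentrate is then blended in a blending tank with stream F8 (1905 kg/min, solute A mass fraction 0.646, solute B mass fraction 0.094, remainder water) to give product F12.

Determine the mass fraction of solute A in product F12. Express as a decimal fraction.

0.579

Vapour removed = 0.782×0.219×1438 = 246.27 kg/min; concentrate = 1191.7 kg/min.
solute A reaching the mixer = 562.26 (from concentrate) + 1905×0.646 = 1792.9 kg/min.
Product flow = 1191.7 + 1905 = 3096.7 kg/min; solute A fraction = 0.579.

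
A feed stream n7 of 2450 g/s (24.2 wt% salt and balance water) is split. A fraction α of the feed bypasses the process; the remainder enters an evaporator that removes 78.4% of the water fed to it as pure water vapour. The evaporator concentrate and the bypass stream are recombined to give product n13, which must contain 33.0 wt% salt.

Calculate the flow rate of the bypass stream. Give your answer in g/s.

All 2450×0.242 = 592.9 g/s of salt reaches n13, so n13 = 592.9/0.330 = 1796.7 g/s and vapour = 653.33 g/s.
The evaporator receives (1−α)·2450 of feed at 0.758 water and removes 0.784 of that water:
0.784×0.758×(1−α)×2450 = 653.33
(1−α) = 653.33/1456 = 0.4487;  α = 0.5513.
Bypass flow = 0.5513×2450 = 1350.6 g/s.

1351 g/s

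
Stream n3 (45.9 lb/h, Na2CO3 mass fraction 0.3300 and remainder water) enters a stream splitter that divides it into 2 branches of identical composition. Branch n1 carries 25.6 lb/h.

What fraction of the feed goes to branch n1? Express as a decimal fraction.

0.558

Fraction to n1 = 25.6/45.9 = 0.5577.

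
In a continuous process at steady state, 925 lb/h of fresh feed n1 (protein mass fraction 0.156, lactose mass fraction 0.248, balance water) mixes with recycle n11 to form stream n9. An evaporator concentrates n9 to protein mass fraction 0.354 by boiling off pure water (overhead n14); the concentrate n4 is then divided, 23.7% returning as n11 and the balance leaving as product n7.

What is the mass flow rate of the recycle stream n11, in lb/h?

126.6 lb/h

Overall protein balance (none leaves overhead): protein in fresh feed = protein in product, i.e. 925×0.156 = (1−0.237)·n4·0.354.
n4 = 144.3/(0.354×0.763) = 534.24 lb/h.
Recycle n11 = 0.237×534.24 = 126.62 lb/h.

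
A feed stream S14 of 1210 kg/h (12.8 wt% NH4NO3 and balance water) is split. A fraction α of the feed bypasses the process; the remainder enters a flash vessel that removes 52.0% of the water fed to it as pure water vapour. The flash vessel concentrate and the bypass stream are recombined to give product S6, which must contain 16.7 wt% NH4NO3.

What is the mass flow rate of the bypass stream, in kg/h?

586.8 kg/h

All 1210×0.128 = 154.88 kg/h of NH4NO3 reaches S6, so S6 = 154.88/0.167 = 927.43 kg/h and vapour = 282.57 kg/h.
The evaporator receives (1−α)·1210 of feed at 0.872 water and removes 0.520 of that water:
0.520×0.872×(1−α)×1210 = 282.57
(1−α) = 282.57/548.66 = 0.5150;  α = 0.4850.
Bypass flow = 0.4850×1210 = 586.82 kg/h.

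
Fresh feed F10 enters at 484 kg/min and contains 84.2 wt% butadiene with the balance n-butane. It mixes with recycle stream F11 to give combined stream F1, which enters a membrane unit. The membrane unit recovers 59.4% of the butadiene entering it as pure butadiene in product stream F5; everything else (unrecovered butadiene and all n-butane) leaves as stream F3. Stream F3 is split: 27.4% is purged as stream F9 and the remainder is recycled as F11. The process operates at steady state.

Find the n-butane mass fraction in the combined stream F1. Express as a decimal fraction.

n-butane enters only via F10 and leaves only via the purge: 484×0.158 = 0.274×(n-butane in F3), and the membrane unit passes all n-butane, so n-butane in F1 = n-butane in F3 = 279.09 kg/min.
butadiene in F1: m_A = 484×0.842 + (1−0.274)·(1−0.594)·m_A, so m_A = 407.53/0.7052 = 577.85 kg/min.
F1 = 577.85 + 279.09 = 856.95 kg/min.
n-butane fraction in F1 = 279.09/856.95 = 0.326.

0.326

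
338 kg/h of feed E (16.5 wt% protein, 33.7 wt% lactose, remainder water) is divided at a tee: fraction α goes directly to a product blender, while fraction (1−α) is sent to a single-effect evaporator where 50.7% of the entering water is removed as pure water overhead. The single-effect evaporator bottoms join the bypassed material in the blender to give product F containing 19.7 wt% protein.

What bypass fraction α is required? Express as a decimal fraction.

All 338×0.165 = 55.77 kg/h of protein reaches F, so F = 55.77/0.197 = 283.1 kg/h and vapour = 54.904 kg/h.
The evaporator receives (1−α)·338 of feed at 0.498 water and removes 0.507 of that water:
0.507×0.498×(1−α)×338 = 54.904
(1−α) = 54.904/85.34 = 0.6433;  α = 0.3567.

0.357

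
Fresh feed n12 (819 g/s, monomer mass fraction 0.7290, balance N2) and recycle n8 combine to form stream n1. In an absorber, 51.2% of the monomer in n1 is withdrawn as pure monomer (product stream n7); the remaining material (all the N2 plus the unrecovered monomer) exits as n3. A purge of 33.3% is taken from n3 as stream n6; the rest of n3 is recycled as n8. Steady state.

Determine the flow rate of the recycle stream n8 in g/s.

732.7 g/s

N2 enters only via n12 and leaves only via the purge: 819×0.271 = 0.333×(N2 in n3), and the absorber passes all N2, so N2 in n1 = N2 in n3 = 666.51 g/s.
monomer in n1: m_A = 819×0.729 + (1−0.333)·(1−0.512)·m_A, so m_A = 597.05/0.6745 = 885.17 g/s.
n3 = (1−0.512)×885.17 + 666.51 = 1098.5 g/s.
Recycle n8 = (1−0.333)×1098.5 = 732.68 g/s.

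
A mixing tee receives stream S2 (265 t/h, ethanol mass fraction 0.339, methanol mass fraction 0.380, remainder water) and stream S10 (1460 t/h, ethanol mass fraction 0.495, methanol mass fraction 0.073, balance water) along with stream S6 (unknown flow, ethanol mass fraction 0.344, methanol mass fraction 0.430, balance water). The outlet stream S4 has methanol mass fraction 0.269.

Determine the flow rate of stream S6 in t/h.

1595 t/h

Let S6 be the unknown flow. Total out = 1725 + S6.
methanol balance: 207.28 + 0.430·S6 = 0.269·(1725 + S6)
(0.430 − 0.269)·S6 = 0.269×1725 − 207.28 = 256.75
S6 = 256.75 / 0.161 = 1594.7 t/h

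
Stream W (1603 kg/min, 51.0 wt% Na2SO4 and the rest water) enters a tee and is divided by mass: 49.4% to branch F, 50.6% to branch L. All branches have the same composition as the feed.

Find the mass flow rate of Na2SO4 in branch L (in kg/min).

413.7 kg/min

Branch L total = 0.506×1603 = 811.12 kg/min.
Na2SO4 in L = 0.510×811.12 = 413.67 kg/min.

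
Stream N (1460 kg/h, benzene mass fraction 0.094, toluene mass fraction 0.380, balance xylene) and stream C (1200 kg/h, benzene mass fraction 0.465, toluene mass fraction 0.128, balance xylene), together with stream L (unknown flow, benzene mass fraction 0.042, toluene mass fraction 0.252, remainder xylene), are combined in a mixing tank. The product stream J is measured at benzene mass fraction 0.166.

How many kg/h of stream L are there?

Let L be the unknown flow. Total out = 2660 + L.
benzene balance: 695.24 + 0.042·L = 0.166·(2660 + L)
(0.042 − 0.166)·L = 0.166×2660 − 695.24 = -253.68
L = -253.68 / -0.124 = 2045.8 kg/h

2046 kg/h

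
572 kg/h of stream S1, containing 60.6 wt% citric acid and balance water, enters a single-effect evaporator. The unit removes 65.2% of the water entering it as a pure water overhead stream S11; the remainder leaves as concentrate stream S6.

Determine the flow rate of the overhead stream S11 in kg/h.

water entering = 572×0.394 = 225.37 kg/h; overhead removed = 0.652×225.37 = 146.94 kg/h.

146.9 kg/h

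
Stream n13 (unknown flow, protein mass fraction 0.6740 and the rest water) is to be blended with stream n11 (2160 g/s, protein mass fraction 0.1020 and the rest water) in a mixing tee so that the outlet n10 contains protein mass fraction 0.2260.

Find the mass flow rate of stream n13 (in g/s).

597.9 g/s

Let n13 be the unknown flow. Total out = 2160 + n13.
protein balance: 220.32 + 0.674·n13 = 0.226·(2160 + n13)
(0.674 − 0.226)·n13 = 0.226×2160 − 220.32 = 267.84
n13 = 267.84 / 0.448 = 597.86 g/s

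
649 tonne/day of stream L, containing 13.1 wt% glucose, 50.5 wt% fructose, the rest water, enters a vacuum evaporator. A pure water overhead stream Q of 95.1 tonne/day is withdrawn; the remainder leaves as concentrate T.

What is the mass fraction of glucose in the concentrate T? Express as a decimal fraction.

0.1535

glucose is not removed: 649×0.131 = 85.019 tonne/day of glucose enters T.
Concentrate = 649 − 95.1 = 553.9 tonne/day.
Mass fraction = 85.019/553.9 = 0.1535.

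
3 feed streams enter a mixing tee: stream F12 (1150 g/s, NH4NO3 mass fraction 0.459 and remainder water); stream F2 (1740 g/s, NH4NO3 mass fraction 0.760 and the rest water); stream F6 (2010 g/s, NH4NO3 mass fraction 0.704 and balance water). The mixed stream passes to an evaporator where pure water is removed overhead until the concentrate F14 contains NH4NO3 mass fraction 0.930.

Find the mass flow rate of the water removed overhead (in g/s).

NH4NO3 entering = 1150×0.459 + 1740×0.760 + 2010×0.704 = 3265.3 g/s.
All NH4NO3 reports to F14, so F14 = 3265.3/0.930 = 3511.1 g/s.
Total feed = 4900 g/s; overhead = 4900 − 3511.1 = 1388.9 g/s.

1389 g/s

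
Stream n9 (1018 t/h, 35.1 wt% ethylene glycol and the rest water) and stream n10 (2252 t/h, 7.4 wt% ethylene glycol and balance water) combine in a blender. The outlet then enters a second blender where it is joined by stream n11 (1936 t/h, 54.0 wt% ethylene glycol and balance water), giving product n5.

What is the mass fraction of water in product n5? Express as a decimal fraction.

Overall, product flow = 5206 t/h.
water in = 1018×0.649 + 2252×0.926 + 1936×0.460 = 3636.6 t/h.
water fraction in n5 = 0.6985.

0.6985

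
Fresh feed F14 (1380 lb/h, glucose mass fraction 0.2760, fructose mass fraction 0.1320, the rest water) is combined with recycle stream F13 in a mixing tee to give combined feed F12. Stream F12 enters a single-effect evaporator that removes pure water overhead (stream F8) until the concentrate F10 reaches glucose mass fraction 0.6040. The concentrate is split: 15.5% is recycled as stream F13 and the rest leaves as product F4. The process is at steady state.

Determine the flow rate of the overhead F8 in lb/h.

Overall glucose balance (none leaves overhead): glucose in fresh feed = glucose in product, i.e. 1380×0.276 = (1−0.155)·F10·0.604.
F10 = 380.88/(0.604×0.845) = 746.27 lb/h.
Recycle F13 = 0.155×746.27 = 115.67 lb/h.
Combined feed F12 = 1380 + 115.67 = 1495.7 lb/h.
Overhead F8 = F12 − F10 = 1495.7 − 746.27 = 749.4 lb/h.

749.4 lb/h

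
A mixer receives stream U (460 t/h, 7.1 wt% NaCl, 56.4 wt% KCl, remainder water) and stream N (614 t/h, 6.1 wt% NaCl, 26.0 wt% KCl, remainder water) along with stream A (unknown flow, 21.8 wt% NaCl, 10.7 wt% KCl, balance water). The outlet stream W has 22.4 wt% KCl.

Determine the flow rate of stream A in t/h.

1526 t/h

Let A be the unknown flow. Total out = 1074 + A.
KCl balance: 419.08 + 0.107·A = 0.224·(1074 + A)
(0.107 − 0.224)·A = 0.224×1074 − 419.08 = -178.5
A = -178.5 / -0.117 = 1525.7 t/h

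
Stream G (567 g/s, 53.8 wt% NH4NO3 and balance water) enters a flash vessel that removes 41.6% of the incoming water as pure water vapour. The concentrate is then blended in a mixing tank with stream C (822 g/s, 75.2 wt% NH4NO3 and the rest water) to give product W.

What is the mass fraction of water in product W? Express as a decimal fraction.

Vapour removed = 0.416×0.462×567 = 108.97 g/s; concentrate = 458.03 g/s.
water reaching the mixer = 152.98 (from concentrate) + 822×0.248 = 356.84 g/s.
Product flow = 458.03 + 822 = 1280 g/s; water fraction = 0.2788.

0.2788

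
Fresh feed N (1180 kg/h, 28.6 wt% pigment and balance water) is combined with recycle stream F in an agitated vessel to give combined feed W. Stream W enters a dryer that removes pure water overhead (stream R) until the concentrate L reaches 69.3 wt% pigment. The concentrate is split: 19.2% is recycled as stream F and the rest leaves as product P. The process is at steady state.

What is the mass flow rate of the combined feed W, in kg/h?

Overall pigment balance (none leaves overhead): pigment in fresh feed = pigment in product, i.e. 1180×0.286 = (1−0.192)·L·0.693.
L = 337.48/(0.693×0.808) = 602.7 kg/h.
Recycle F = 0.192×602.7 = 115.72 kg/h.
Combined feed W = 1180 + 115.72 = 1295.7 kg/h.

1296 kg/h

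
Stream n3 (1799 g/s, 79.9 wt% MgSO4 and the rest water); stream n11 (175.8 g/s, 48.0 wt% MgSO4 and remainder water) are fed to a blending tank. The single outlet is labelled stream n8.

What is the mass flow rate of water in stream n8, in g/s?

water out = water in = 1799×0.201 + 175.8×0.520 = 453.02 g/s.

453 g/s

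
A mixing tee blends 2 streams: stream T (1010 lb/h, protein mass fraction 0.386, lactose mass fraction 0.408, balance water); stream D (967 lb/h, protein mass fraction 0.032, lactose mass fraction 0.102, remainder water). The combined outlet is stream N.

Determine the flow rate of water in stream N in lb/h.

water out = water in = 1010×0.206 + 967×0.866 = 1045.5 lb/h.

1045 lb/h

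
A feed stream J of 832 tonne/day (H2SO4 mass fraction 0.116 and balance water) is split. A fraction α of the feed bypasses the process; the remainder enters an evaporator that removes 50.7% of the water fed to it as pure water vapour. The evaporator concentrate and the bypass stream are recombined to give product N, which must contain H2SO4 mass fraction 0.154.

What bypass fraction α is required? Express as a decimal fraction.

0.449

All 832×0.116 = 96.512 tonne/day of H2SO4 reaches N, so N = 96.512/0.154 = 626.7 tonne/day and vapour = 205.3 tonne/day.
The evaporator receives (1−α)·832 of feed at 0.884 water and removes 0.507 of that water:
0.507×0.884×(1−α)×832 = 205.3
(1−α) = 205.3/372.89 = 0.5506;  α = 0.4494.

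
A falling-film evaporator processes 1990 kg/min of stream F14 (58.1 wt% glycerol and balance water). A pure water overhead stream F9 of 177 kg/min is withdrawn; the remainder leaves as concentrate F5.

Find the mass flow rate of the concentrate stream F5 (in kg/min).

1813 kg/min

Concentrate = 1990 − 177 = 1813 kg/min.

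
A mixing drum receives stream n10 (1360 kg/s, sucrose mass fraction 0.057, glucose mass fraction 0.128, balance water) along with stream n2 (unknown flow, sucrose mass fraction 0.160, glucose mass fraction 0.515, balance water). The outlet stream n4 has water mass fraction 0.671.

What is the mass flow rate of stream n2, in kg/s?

Let n2 be the unknown flow. Total out = 1360 + n2.
water balance: 1108.4 + 0.325·n2 = 0.671·(1360 + n2)
(0.325 − 0.671)·n2 = 0.671×1360 − 1108.4 = -195.84
n2 = -195.84 / -0.346 = 566.01 kg/s

566 kg/s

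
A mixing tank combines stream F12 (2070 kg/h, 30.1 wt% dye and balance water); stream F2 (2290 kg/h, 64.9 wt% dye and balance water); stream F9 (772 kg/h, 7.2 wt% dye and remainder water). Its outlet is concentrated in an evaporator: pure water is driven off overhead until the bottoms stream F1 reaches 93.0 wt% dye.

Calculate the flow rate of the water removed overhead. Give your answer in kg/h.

2804 kg/h

dye entering = 2070×0.301 + 2290×0.649 + 772×0.072 = 2164.9 kg/h.
All dye reports to F1, so F1 = 2164.9/0.930 = 2327.8 kg/h.
Total feed = 5132 kg/h; overhead = 5132 − 2327.8 = 2804.2 kg/h.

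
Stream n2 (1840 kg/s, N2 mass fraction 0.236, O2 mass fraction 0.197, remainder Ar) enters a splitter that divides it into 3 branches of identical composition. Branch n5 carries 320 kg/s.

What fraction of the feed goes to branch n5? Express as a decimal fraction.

Fraction to n5 = 320/1840 = 0.1739.

0.174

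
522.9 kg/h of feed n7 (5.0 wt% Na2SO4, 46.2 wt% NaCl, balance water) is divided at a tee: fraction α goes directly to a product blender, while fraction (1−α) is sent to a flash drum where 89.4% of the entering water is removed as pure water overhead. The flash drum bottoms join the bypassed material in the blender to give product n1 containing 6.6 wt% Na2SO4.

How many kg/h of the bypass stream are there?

All 522.9×0.050 = 26.145 kg/h of Na2SO4 reaches n1, so n1 = 26.145/0.066 = 396.14 kg/h and vapour = 126.76 kg/h.
The evaporator receives (1−α)·522.9 of feed at 0.488 water and removes 0.894 of that water:
0.894×0.488×(1−α)×522.9 = 126.76
(1−α) = 126.76/228.13 = 0.5557;  α = 0.4443.
Bypass flow = 0.4443×522.9 = 232.34 kg/h.

232.3 kg/h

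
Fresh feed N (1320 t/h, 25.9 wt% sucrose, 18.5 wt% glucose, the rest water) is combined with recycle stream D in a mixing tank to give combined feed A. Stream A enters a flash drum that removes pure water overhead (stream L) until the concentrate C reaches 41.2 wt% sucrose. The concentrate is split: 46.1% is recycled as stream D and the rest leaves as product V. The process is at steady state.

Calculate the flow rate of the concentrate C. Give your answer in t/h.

Overall sucrose balance (none leaves overhead): sucrose in fresh feed = sucrose in product, i.e. 1320×0.259 = (1−0.461)·C·0.412.
C = 341.88/(0.412×0.539) = 1539.5 t/h.

1540 t/h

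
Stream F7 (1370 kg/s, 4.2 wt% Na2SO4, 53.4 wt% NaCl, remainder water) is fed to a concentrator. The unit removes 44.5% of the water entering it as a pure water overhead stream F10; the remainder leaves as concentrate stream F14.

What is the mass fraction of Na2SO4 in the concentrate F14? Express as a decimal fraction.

0.052

Na2SO4 is not removed: 1370×0.042 = 57.54 kg/s of Na2SO4 enters F14.
water entering = 1370×0.424 = 580.88 kg/s; overhead removed = 0.445×580.88 = 258.49 kg/s.
Concentrate = 1370 − 258.49 = 1111.5 kg/s.
Mass fraction = 57.54/1111.5 = 0.052.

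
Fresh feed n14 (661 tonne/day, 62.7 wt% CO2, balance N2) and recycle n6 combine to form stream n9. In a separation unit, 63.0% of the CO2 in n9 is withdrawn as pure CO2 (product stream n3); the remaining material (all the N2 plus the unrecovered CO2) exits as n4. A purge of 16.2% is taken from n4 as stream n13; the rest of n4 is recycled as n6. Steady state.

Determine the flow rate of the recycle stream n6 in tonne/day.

N2 enters only via n14 and leaves only via the purge: 661×0.373 = 0.162×(N2 in n4), and the separation unit passes all N2, so N2 in n9 = N2 in n4 = 1521.9 tonne/day.
CO2 in n9: m_A = 661×0.627 + (1−0.162)·(1−0.630)·m_A, so m_A = 414.45/0.6899 = 600.7 tonne/day.
n4 = (1−0.630)×600.7 + 1521.9 = 1744.2 tonne/day.
Recycle n6 = (1−0.162)×1744.2 = 1461.6 tonne/day.

1462 tonne/day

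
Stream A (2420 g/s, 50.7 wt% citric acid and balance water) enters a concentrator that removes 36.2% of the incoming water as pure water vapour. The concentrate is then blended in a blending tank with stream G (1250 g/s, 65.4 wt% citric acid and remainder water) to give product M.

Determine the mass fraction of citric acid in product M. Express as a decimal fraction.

0.631

Vapour removed = 0.362×0.493×2420 = 431.89 g/s; concentrate = 1988.1 g/s.
citric acid reaching the mixer = 1226.9 (from concentrate) + 1250×0.654 = 2044.4 g/s.
Product flow = 1988.1 + 1250 = 3238.1 g/s; citric acid fraction = 0.631.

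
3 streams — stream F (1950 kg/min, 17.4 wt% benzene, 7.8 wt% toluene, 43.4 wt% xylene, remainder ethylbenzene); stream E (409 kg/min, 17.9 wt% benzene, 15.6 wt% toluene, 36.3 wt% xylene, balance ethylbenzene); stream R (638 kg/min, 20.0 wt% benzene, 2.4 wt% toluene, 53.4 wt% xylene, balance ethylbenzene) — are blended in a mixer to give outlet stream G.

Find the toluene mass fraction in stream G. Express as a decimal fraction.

Total flow out = 1950 + 409 + 638 = 2997 kg/min.
toluene in = 1950×0.078 + 409×0.156 + 638×0.024 = 231.22 kg/min.
toluene mass fraction in G = 231.22/2997 = 0.0771.

0.0771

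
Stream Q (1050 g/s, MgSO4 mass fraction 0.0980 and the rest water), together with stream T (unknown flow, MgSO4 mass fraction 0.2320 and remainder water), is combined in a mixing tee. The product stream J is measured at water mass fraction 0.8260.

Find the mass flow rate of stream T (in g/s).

Let T be the unknown flow. Total out = 1050 + T.
water balance: 947.1 + 0.768·T = 0.826·(1050 + T)
(0.768 − 0.826)·T = 0.826×1050 − 947.1 = -79.8
T = -79.8 / -0.058 = 1375.9 g/s

1376 g/s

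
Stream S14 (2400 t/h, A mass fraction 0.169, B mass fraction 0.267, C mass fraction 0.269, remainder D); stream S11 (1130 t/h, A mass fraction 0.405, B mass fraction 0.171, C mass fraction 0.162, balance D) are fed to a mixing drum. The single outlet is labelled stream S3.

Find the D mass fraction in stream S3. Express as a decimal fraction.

Total flow out = 2400 + 1130 = 3530 t/h.
D in = 2400×0.295 + 1130×0.262 = 1004.1 t/h.
D mass fraction in S3 = 1004.1/3530 = 0.284.

0.284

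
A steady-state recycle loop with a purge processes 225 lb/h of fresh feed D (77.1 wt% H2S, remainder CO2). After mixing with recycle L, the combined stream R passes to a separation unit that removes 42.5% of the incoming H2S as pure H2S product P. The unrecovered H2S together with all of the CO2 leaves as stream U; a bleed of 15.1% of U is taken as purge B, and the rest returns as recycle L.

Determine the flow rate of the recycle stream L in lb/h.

CO2 enters only via D and leaves only via the purge: 225×0.229 = 0.151×(CO2 in U), and the separation unit passes all CO2, so CO2 in R = CO2 in U = 341.23 lb/h.
H2S in R: m_A = 225×0.771 + (1−0.151)·(1−0.425)·m_A, so m_A = 173.47/0.5118 = 338.93 lb/h.
U = (1−0.425)×338.93 + 341.23 = 536.11 lb/h.
Recycle L = (1−0.151)×536.11 = 455.16 lb/h.

455.2 lb/h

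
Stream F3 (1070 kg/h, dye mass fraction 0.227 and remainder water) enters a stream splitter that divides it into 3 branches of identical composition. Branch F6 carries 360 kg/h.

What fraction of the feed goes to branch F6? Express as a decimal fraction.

Fraction to F6 = 360/1070 = 0.3364.

0.336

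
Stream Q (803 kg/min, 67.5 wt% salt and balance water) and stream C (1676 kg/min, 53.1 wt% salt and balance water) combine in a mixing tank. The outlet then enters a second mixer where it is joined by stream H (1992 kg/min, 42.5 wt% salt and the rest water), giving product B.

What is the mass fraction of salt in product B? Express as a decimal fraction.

0.5096

Overall, product flow = 4471 kg/min.
salt in = 803×0.675 + 1676×0.531 + 1992×0.425 = 2278.6 kg/min.
salt fraction in B = 0.5096.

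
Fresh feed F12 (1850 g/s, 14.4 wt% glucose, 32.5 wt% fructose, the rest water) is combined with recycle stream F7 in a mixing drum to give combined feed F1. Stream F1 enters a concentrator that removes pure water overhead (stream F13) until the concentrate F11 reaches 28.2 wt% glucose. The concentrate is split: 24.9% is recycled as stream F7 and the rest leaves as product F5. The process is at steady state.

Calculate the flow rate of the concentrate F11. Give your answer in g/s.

Overall glucose balance (none leaves overhead): glucose in fresh feed = glucose in product, i.e. 1850×0.144 = (1−0.249)·F11·0.282.
F11 = 266.4/(0.282×0.751) = 1257.9 g/s.

1258 g/s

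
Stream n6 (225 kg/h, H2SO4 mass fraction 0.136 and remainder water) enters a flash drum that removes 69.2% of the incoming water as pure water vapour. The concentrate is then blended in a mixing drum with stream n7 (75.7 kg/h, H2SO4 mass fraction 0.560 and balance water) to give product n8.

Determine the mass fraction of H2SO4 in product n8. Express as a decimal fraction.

0.439

Vapour removed = 0.692×0.864×225 = 134.52 kg/h; concentrate = 90.475 kg/h.
H2SO4 reaching the mixer = 30.6 (from concentrate) + 75.7×0.560 = 72.992 kg/h.
Product flow = 90.475 + 75.7 = 166.18 kg/h; H2SO4 fraction = 0.439.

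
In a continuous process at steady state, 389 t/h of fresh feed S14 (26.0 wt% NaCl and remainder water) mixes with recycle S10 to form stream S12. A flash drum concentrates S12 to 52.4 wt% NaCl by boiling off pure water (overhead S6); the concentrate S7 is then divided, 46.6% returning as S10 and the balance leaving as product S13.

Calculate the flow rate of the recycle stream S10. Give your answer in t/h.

Overall NaCl balance (none leaves overhead): NaCl in fresh feed = NaCl in product, i.e. 389×0.260 = (1−0.466)·S7·0.524.
S7 = 101.14/(0.524×0.534) = 361.45 t/h.
Recycle S10 = 0.466×361.45 = 168.44 t/h.

168.4 t/h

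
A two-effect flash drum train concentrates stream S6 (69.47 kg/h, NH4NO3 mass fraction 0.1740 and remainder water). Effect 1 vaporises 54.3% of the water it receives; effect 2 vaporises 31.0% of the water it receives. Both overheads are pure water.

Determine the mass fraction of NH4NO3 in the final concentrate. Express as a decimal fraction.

0.4005

water in feed = 69.47×0.826 = 57.382 kg/h.
After stage 1: water left = (1−0.543)×57.382 = 26.224; stream total = 38.311 kg/h.
After stage 2: water left = (1−0.310)×26.224 = 18.094; final concentrate = 30.182 kg/h.
NH4NO3 fraction = 12.088/30.182 = 0.4005.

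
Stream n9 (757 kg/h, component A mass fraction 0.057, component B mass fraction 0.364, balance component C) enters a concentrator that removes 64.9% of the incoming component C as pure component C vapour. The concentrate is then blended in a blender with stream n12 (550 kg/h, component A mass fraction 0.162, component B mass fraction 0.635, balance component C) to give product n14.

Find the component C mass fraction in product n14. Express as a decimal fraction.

Vapour removed = 0.649×0.579×757 = 284.46 kg/h; concentrate = 472.54 kg/h.
component C reaching the mixer = 153.84 (from concentrate) + 550×0.203 = 265.49 kg/h.
Product flow = 472.54 + 550 = 1022.5 kg/h; component C fraction = 0.260.

0.260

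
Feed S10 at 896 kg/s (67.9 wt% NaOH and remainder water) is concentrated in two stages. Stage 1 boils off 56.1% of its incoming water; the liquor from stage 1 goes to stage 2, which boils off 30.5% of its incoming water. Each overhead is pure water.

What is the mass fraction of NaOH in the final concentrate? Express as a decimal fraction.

0.874

water in feed = 896×0.321 = 287.62 kg/s.
After stage 1: water left = (1−0.561)×287.62 = 126.26; stream total = 734.65 kg/s.
After stage 2: water left = (1−0.305)×126.26 = 87.753; final concentrate = 696.14 kg/s.
NaOH fraction = 608.38/696.14 = 0.874.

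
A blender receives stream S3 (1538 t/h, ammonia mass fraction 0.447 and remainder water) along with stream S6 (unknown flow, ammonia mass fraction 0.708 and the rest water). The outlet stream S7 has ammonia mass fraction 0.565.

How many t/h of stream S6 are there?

Let S6 be the unknown flow. Total out = 1538 + S6.
ammonia balance: 687.49 + 0.708·S6 = 0.565·(1538 + S6)
(0.708 − 0.565)·S6 = 0.565×1538 − 687.49 = 181.48
S6 = 181.48 / 0.143 = 1269.1 t/h

1269 t/h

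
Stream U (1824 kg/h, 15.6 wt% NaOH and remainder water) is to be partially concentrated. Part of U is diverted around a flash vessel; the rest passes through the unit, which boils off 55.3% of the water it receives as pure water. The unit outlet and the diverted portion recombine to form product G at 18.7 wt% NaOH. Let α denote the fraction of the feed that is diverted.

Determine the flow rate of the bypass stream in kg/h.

1176 kg/h

All 1824×0.156 = 284.54 kg/h of NaOH reaches G, so G = 284.54/0.187 = 1521.6 kg/h and vapour = 302.37 kg/h.
The evaporator receives (1−α)·1824 of feed at 0.844 water and removes 0.553 of that water:
0.553×0.844×(1−α)×1824 = 302.37
(1−α) = 302.37/851.32 = 0.3552;  α = 0.6448.
Bypass flow = 0.6448×1824 = 1176.1 kg/h.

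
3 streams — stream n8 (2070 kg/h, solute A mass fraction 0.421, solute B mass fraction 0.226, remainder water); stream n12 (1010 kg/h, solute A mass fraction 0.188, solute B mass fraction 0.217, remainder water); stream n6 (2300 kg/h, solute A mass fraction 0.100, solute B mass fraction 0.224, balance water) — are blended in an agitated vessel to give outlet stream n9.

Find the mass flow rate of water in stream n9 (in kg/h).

2886 kg/h

water out = water in = 2070×0.353 + 1010×0.595 + 2300×0.676 = 2886.5 kg/h.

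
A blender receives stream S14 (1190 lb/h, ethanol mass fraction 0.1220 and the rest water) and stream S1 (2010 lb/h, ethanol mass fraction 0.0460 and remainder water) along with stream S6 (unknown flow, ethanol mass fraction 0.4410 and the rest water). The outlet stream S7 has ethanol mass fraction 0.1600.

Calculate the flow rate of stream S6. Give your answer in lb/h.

976.4 lb/h

Let S6 be the unknown flow. Total out = 3200 + S6.
ethanol balance: 237.64 + 0.441·S6 = 0.160·(3200 + S6)
(0.441 − 0.160)·S6 = 0.160×3200 − 237.64 = 274.36
S6 = 274.36 / 0.281 = 976.37 lb/h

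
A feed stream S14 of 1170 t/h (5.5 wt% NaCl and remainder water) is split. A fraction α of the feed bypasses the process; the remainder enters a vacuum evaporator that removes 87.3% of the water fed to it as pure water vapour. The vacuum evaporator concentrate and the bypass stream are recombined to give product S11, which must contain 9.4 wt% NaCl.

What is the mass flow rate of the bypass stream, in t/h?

All 1170×0.055 = 64.35 t/h of NaCl reaches S11, so S11 = 64.35/0.094 = 684.57 t/h and vapour = 485.43 t/h.
The evaporator receives (1−α)·1170 of feed at 0.945 water and removes 0.873 of that water:
0.873×0.945×(1−α)×1170 = 485.43
(1−α) = 485.43/965.23 = 0.5029;  α = 0.4971.
Bypass flow = 0.4971×1170 = 581.59 t/h.

581.6 t/h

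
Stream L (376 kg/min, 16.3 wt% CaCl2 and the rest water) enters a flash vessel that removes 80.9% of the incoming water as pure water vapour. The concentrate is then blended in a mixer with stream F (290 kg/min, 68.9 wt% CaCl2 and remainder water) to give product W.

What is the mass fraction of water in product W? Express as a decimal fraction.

Vapour removed = 0.809×0.837×376 = 254.6 kg/min; concentrate = 121.4 kg/min.
water reaching the mixer = 60.11 (from concentrate) + 290×0.311 = 150.3 kg/min.
Product flow = 121.4 + 290 = 411.4 kg/min; water fraction = 0.3653.

0.3653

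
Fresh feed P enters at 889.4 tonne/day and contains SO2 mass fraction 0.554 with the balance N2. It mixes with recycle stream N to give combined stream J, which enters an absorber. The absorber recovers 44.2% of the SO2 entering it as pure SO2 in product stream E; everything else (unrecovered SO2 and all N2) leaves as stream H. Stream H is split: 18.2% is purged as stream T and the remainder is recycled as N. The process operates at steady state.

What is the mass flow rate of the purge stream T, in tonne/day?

488.7 tonne/day

N2 enters only via P and leaves only via the purge: 889.4×0.446 = 0.182×(N2 in H), and the absorber passes all N2, so N2 in J = N2 in H = 2179.5 tonne/day.
SO2 in J: m_A = 889.4×0.554 + (1−0.182)·(1−0.442)·m_A, so m_A = 492.73/0.5436 = 906.49 tonne/day.
H = (1−0.442)×906.49 + 2179.5 = 2685.3 tonne/day.
Purge T = 0.182×2685.3 = 488.73 tonne/day.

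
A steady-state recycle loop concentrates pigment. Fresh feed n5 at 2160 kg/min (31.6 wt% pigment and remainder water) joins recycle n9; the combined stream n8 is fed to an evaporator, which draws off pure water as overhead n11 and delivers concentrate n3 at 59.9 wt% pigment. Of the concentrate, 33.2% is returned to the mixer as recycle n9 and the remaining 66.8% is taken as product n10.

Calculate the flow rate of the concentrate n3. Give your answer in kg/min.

1706 kg/min

Overall pigment balance (none leaves overhead): pigment in fresh feed = pigment in product, i.e. 2160×0.316 = (1−0.332)·n3·0.599.
n3 = 682.56/(0.599×0.668) = 1705.8 kg/min.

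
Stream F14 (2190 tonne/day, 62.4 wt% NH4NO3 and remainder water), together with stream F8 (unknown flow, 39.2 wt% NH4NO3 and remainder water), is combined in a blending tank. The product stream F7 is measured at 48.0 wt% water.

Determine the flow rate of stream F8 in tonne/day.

1779 tonne/day

Let F8 be the unknown flow. Total out = 2190 + F8.
water balance: 823.44 + 0.608·F8 = 0.480·(2190 + F8)
(0.608 − 0.480)·F8 = 0.480×2190 − 823.44 = 227.76
F8 = 227.76 / 0.128 = 1779.4 tonne/day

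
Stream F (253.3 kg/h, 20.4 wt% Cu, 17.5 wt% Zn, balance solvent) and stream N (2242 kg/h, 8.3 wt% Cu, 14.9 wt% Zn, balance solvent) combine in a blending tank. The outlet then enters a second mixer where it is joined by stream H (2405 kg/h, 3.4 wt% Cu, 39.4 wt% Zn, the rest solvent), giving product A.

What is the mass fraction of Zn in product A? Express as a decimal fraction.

Overall, product flow = 4900.3 kg/h.
Zn in = 253.3×0.175 + 2242×0.149 + 2405×0.394 = 1326 kg/h.
Zn fraction in A = 0.271.

0.271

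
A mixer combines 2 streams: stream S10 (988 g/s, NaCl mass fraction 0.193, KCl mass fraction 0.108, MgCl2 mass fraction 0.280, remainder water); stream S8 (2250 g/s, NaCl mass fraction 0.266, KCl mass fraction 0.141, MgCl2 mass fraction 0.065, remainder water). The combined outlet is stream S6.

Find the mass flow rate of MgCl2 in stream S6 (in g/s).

422.9 g/s

MgCl2 out = MgCl2 in = 988×0.280 + 2250×0.065 = 422.89 g/s.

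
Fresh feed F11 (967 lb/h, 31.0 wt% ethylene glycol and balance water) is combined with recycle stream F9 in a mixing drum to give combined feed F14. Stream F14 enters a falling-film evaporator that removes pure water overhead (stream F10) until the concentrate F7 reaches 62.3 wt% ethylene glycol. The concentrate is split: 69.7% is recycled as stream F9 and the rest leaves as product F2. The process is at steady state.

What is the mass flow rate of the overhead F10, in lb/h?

485.8 lb/h

Overall ethylene glycol balance (none leaves overhead): ethylene glycol in fresh feed = ethylene glycol in product, i.e. 967×0.310 = (1−0.697)·F7·0.623.
F7 = 299.77/(0.623×0.303) = 1588 lb/h.
Recycle F9 = 0.697×1588 = 1106.9 lb/h.
Combined feed F14 = 967 + 1106.9 = 2073.9 lb/h.
Overhead F10 = F14 − F7 = 2073.9 − 1588 = 485.83 lb/h.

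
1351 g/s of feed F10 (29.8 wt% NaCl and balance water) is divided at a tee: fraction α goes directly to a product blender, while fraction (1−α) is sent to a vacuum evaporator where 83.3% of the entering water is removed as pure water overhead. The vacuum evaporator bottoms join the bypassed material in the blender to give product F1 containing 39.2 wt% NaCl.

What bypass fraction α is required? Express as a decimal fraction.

All 1351×0.298 = 402.6 g/s of NaCl reaches F1, so F1 = 402.6/0.392 = 1027 g/s and vapour = 323.96 g/s.
The evaporator receives (1−α)·1351 of feed at 0.702 water and removes 0.833 of that water:
0.833×0.702×(1−α)×1351 = 323.96
(1−α) = 323.96/790.02 = 0.4101;  α = 0.5899.

0.590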